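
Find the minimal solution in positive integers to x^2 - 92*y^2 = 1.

(x, y) = (1151, 120)

First expand sqrt(92) as a continued fraction. With x_i = (sqrt(92) + m_i)/d_i and (m_0, d_0) = (0, 1): a_0 = floor(sqrt(92)) = 9, since 9^2 = 81 <= 92 < 100 = 10^2.
Iterate m_{i+1} = d_i*a_i - m_i, d_{i+1} = (92 - m_{i+1}^2)/d_i, a_{i+1} = floor((a_0 + m_{i+1})/d_{i+1}):
  m_1 = 1*9 - 0 = 9, d_1 = (92 - 9^2)/1 = 11/1 = 11, a_1 = floor((9 + 9)/11) = 1.
  m_2 = 11*1 - 9 = 2, d_2 = (92 - 2^2)/11 = 88/11 = 8, a_2 = floor((9 + 2)/8) = 1.
  m_3 = 8*1 - 2 = 6, d_3 = (92 - 6^2)/8 = 56/8 = 7, a_3 = floor((9 + 6)/7) = 2.
  m_4 = 7*2 - 6 = 8, d_4 = (92 - 8^2)/7 = 28/7 = 4, a_4 = floor((9 + 8)/4) = 4.
  m_5 = 4*4 - 8 = 8, d_5 = (92 - 8^2)/4 = 28/4 = 7, a_5 = floor((9 + 8)/7) = 2.
  m_6 = 7*2 - 8 = 6, d_6 = (92 - 6^2)/7 = 56/7 = 8, a_6 = floor((9 + 6)/8) = 1.
  m_7 = 8*1 - 6 = 2, d_7 = (92 - 2^2)/8 = 88/8 = 11, a_7 = floor((9 + 2)/11) = 1.
  m_8 = 11*1 - 2 = 9, d_8 = (92 - 9^2)/11 = 11/11 = 1, a_8 = floor((9 + 9)/1) = 18.
  m_9 = 1*18 - 9 = 9, d_9 = (92 - 9^2)/1 = 11/1 = 11: (m_9, d_9) = (m_1, d_1) = (9, 11), so from here the quotients repeat a_1, ..., a_8; the period length is 8.
So sqrt(92) = [9; (1, 1, 2, 4, 2, 1, 1, 18)] with period length k = 8.
k is even, so the fundamental solution of x^2 - 92y^2 = 1 is (p_{k-1}, q_{k-1}) = (p_7, q_7); compute convergents through index 7.
Convergents (p_i = a_i*p_{i-1} + p_{i-2}, q_i = a_i*q_{i-1} + q_{i-2} with p_{-2}=0, p_{-1}=1, q_{-2}=1, q_{-1}=0):
  i=0: a_0=9, p_0 = 9*1 + 0 = 9, q_0 = 9*0 + 1 = 1.
  i=1: a_1=1, p_1 = 1*9 + 1 = 10, q_1 = 1*1 + 0 = 1.
  i=2: a_2=1, p_2 = 1*10 + 9 = 19, q_2 = 1*1 + 1 = 2.
  i=3: a_3=2, p_3 = 2*19 + 10 = 48, q_3 = 2*2 + 1 = 5.
  i=4: a_4=4, p_4 = 4*48 + 19 = 211, q_4 = 4*5 + 2 = 22.
  i=5: a_5=2, p_5 = 2*211 + 48 = 470, q_5 = 2*22 + 5 = 49.
  i=6: a_6=1, p_6 = 1*470 + 211 = 681, q_6 = 1*49 + 22 = 71.
  i=7: a_7=1, p_7 = 1*681 + 470 = 1151, q_7 = 1*71 + 49 = 120.
Check: 1151^2 - 92*120^2 = 1324801 - 1324800 = 1, so (x, y) = (1151, 120) solves the equation, and by the theorem it is the least positive solution.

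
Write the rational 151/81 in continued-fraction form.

Run the Euclidean algorithm on 151 and 81; the successive quotients are the partial quotients a_0, a_1, ... (each step inverts the fractional part left over by the previous one):
  151 = 1*81 + 70, so a_0 = 1.
  81 = 1*70 + 11, so a_1 = 1.
  70 = 6*11 + 4, so a_2 = 6.
  11 = 2*4 + 3, so a_3 = 2.
  4 = 1*3 + 1, so a_4 = 1.
  3 = 3*1 + 0, so a_5 = 3.
The remainder reaches 0 after 6 divisions, so the expansion has 6 partial quotients, read off in order.

[1; 1, 6, 2, 1, 3]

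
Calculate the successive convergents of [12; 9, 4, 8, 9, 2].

12/1, 109/9, 448/37, 3693/305, 33685/2782, 71063/5869

Using the convergent recurrence p_i = a_i*p_{i-1} + p_{i-2}, q_i = a_i*q_{i-1} + q_{i-2} with p_{-2}=0, p_{-1}=1, q_{-2}=1, q_{-1}=0:
  i=0: a_0=12, p_0 = 12*1 + 0 = 12, q_0 = 12*0 + 1 = 1.
  i=1: a_1=9, p_1 = 9*12 + 1 = 109, q_1 = 9*1 + 0 = 9.
  i=2: a_2=4, p_2 = 4*109 + 12 = 448, q_2 = 4*9 + 1 = 37.
  i=3: a_3=8, p_3 = 8*448 + 109 = 3693, q_3 = 8*37 + 9 = 305.
  i=4: a_4=9, p_4 = 9*3693 + 448 = 33685, q_4 = 9*305 + 37 = 2782.
  i=5: a_5=2, p_5 = 2*33685 + 3693 = 71063, q_5 = 2*2782 + 305 = 5869.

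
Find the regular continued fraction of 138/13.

Run the Euclidean algorithm on 138 and 13; the successive quotients are the partial quotients a_0, a_1, ... (each step inverts the fractional part left over by the previous one):
  138 = 10*13 + 8, so a_0 = 10.
  13 = 1*8 + 5, so a_1 = 1.
  8 = 1*5 + 3, so a_2 = 1.
  5 = 1*3 + 2, so a_3 = 1.
  3 = 1*2 + 1, so a_4 = 1.
  2 = 2*1 + 0, so a_5 = 2.
The remainder reaches 0 after 6 divisions, so the expansion has 6 partial quotients, read off in order.

[10; 1, 1, 1, 1, 2]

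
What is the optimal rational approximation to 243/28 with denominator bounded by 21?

Expand x = 243/28 as a continued fraction with the Euclidean algorithm:
  243 = 8*28 + 19, so a_0 = 8.
  28 = 1*19 + 9, so a_1 = 1.
  19 = 2*9 + 1, so a_2 = 2.
  9 = 9*1 + 0, so a_3 = 9.
so x = [8; 1, 2, 9].
Convergents (p_i = a_i*p_{i-1} + p_{i-2}, q_i = a_i*q_{i-1} + q_{i-2} with p_{-2}=0, p_{-1}=1, q_{-2}=1, q_{-1}=0), until the denominator exceeds 21:
  i=0: a_0=8, p_0 = 8*1 + 0 = 8, q_0 = 8*0 + 1 = 1.
  i=1: a_1=1, p_1 = 1*8 + 1 = 9, q_1 = 1*1 + 0 = 1.
  i=2: a_2=2, p_2 = 2*9 + 8 = 26, q_2 = 2*1 + 1 = 3.
  i=3: a_3=9, p_3 = 9*26 + 9 = 243, q_3 = 9*3 + 1 = 28.
q_3 = 28 > 21, so the last convergent with denominator <= 21 is p_2/q_2 = 26/3.
The closest fraction with denominator <= 21 is either p_2/q_2 or the intermediate fraction (k*p_2 + p_1)/(k*q_2 + q_1) with the largest k >= 1 whose denominator stays <= 21; these approach x as k grows, and every other convergent or intermediate fraction in range is farther away.
Largest k: floor((21 - q_1)/q_2) = floor((21 - 1)/3) = 6.
That gives (6*26 + 9)/(6*3 + 1) = 165/19.
Compare the errors: |x - 26/3| = |243*3 - 26*28|/(28*3) = 1/84, and |x - 165/19| = |243*19 - 165*28|/(28*19) = 3/532.
Cross-multiplying, 3*84 = 252 < 532 = 1*532, so 3/532 is smaller: the intermediate fraction 165/19 is closer to x than 26/3.

165/19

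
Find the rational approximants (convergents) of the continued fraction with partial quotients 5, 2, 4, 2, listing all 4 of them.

Using the convergent recurrence p_i = a_i*p_{i-1} + p_{i-2}, q_i = a_i*q_{i-1} + q_{i-2} with p_{-2}=0, p_{-1}=1, q_{-2}=1, q_{-1}=0:
  i=0: a_0=5, p_0 = 5*1 + 0 = 5, q_0 = 5*0 + 1 = 1.
  i=1: a_1=2, p_1 = 2*5 + 1 = 11, q_1 = 2*1 + 0 = 2.
  i=2: a_2=4, p_2 = 4*11 + 5 = 49, q_2 = 4*2 + 1 = 9.
  i=3: a_3=2, p_3 = 2*49 + 11 = 109, q_3 = 2*9 + 2 = 20.

5/1, 11/2, 49/9, 109/20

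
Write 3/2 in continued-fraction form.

Run the Euclidean algorithm on 3 and 2; the successive quotients are the partial quotients a_0, a_1, ... (each step inverts the fractional part left over by the previous one):
  3 = 1*2 + 1, so a_0 = 1.
  2 = 2*1 + 0, so a_1 = 2.
The remainder reaches 0 after 2 divisions, so the expansion has 2 partial quotients, read off in order.

[1; 2]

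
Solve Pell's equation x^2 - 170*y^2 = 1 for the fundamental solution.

(x, y) = (339, 26)

First expand sqrt(170) as a continued fraction. With x_i = (sqrt(170) + m_i)/d_i and (m_0, d_0) = (0, 1): a_0 = floor(sqrt(170)) = 13, since 13^2 = 169 <= 170 < 196 = 14^2.
Iterate m_{i+1} = d_i*a_i - m_i, d_{i+1} = (170 - m_{i+1}^2)/d_i, a_{i+1} = floor((a_0 + m_{i+1})/d_{i+1}):
  m_1 = 1*13 - 0 = 13, d_1 = (170 - 13^2)/1 = 1/1 = 1, a_1 = floor((13 + 13)/1) = 26.
  m_2 = 1*26 - 13 = 13, d_2 = (170 - 13^2)/1 = 1/1 = 1: (m_2, d_2) = (m_1, d_1) = (13, 1), so from here the quotient a_1 repeats; the period length is 1.
So sqrt(170) = [13; (26)] with period length k = 1.
k is odd, so (p_{k-1}, q_{k-1}) only solves x^2 - 170y^2 = -1 and the fundamental solution of x^2 - 170y^2 = 1 is (p_{2k-1}, q_{2k-1}) = (p_1, q_1); compute convergents through index 1, running through the period twice.
Convergents (p_i = a_i*p_{i-1} + p_{i-2}, q_i = a_i*q_{i-1} + q_{i-2} with p_{-2}=0, p_{-1}=1, q_{-2}=1, q_{-1}=0):
  i=0: a_0=13, p_0 = 13*1 + 0 = 13, q_0 = 13*0 + 1 = 1.
  i=1: a_1=26, p_1 = 26*13 + 1 = 339, q_1 = 26*1 + 0 = 26.
Indeed p_0^2 - 170*q_0^2 = 169 - 170 = -1, not +1.
Check: 339^2 - 170*26^2 = 114921 - 114920 = 1, so (x, y) = (339, 26) solves the equation, and by the theorem it is the least positive solution.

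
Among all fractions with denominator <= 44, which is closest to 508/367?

Expand x = 508/367 as a continued fraction with the Euclidean algorithm:
  508 = 1*367 + 141, so a_0 = 1.
  367 = 2*141 + 85, so a_1 = 2.
  141 = 1*85 + 56, so a_2 = 1.
  85 = 1*56 + 29, so a_3 = 1.
  56 = 1*29 + 27, so a_4 = 1.
  29 = 1*27 + 2, so a_5 = 1.
  27 = 13*2 + 1, so a_6 = 13.
  2 = 2*1 + 0, so a_7 = 2.
so x = [1; 2, 1, 1, 1, 1, 13, 2].
Convergents (p_i = a_i*p_{i-1} + p_{i-2}, q_i = a_i*q_{i-1} + q_{i-2} with p_{-2}=0, p_{-1}=1, q_{-2}=1, q_{-1}=0), until the denominator exceeds 44:
  i=0: a_0=1, p_0 = 1*1 + 0 = 1, q_0 = 1*0 + 1 = 1.
  i=1: a_1=2, p_1 = 2*1 + 1 = 3, q_1 = 2*1 + 0 = 2.
  i=2: a_2=1, p_2 = 1*3 + 1 = 4, q_2 = 1*2 + 1 = 3.
  i=3: a_3=1, p_3 = 1*4 + 3 = 7, q_3 = 1*3 + 2 = 5.
  i=4: a_4=1, p_4 = 1*7 + 4 = 11, q_4 = 1*5 + 3 = 8.
  i=5: a_5=1, p_5 = 1*11 + 7 = 18, q_5 = 1*8 + 5 = 13.
  i=6: a_6=13, p_6 = 13*18 + 11 = 245, q_6 = 13*13 + 8 = 177.
q_6 = 177 > 44, so the last convergent with denominator <= 44 is p_5/q_5 = 18/13.
The closest fraction with denominator <= 44 is either p_5/q_5 or the intermediate fraction (k*p_5 + p_4)/(k*q_5 + q_4) with the largest k >= 1 whose denominator stays <= 44; these approach x as k grows, and every other convergent or intermediate fraction in range is farther away.
Largest k: floor((44 - q_4)/q_5) = floor((44 - 8)/13) = 2.
That gives (2*18 + 11)/(2*13 + 8) = 47/34.
Compare the errors: |x - 18/13| = |508*13 - 18*367|/(367*13) = 2/4771, and |x - 47/34| = |508*34 - 47*367|/(367*34) = 23/12478.
Cross-multiplying, 2*12478 = 24956 < 109733 = 23*4771, so 2/4771 is smaller: the convergent 18/13 is closer to x than 47/34.

18/13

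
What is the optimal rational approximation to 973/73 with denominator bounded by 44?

Expand x = 973/73 as a continued fraction with the Euclidean algorithm:
  973 = 13*73 + 24, so a_0 = 13.
  73 = 3*24 + 1, so a_1 = 3.
  24 = 24*1 + 0, so a_2 = 24.
so x = [13; 3, 24].
Convergents (p_i = a_i*p_{i-1} + p_{i-2}, q_i = a_i*q_{i-1} + q_{i-2} with p_{-2}=0, p_{-1}=1, q_{-2}=1, q_{-1}=0), until the denominator exceeds 44:
  i=0: a_0=13, p_0 = 13*1 + 0 = 13, q_0 = 13*0 + 1 = 1.
  i=1: a_1=3, p_1 = 3*13 + 1 = 40, q_1 = 3*1 + 0 = 3.
  i=2: a_2=24, p_2 = 24*40 + 13 = 973, q_2 = 24*3 + 1 = 73.
q_2 = 73 > 44, so the last convergent with denominator <= 44 is p_1/q_1 = 40/3.
The closest fraction with denominator <= 44 is either p_1/q_1 or the intermediate fraction (k*p_1 + p_0)/(k*q_1 + q_0) with the largest k >= 1 whose denominator stays <= 44; these approach x as k grows, and every other convergent or intermediate fraction in range is farther away.
Largest k: floor((44 - q_0)/q_1) = floor((44 - 1)/3) = 14.
That gives (14*40 + 13)/(14*3 + 1) = 573/43.
Compare the errors: |x - 40/3| = |973*3 - 40*73|/(73*3) = 1/219, and |x - 573/43| = |973*43 - 573*73|/(73*43) = 10/3139.
Cross-multiplying, 10*219 = 2190 < 3139 = 1*3139, so 10/3139 is smaller: the intermediate fraction 573/43 is closer to x than 40/3.

573/43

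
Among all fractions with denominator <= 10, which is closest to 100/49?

2/1

Expand x = 100/49 as a continued fraction with the Euclidean algorithm:
  100 = 2*49 + 2, so a_0 = 2.
  49 = 24*2 + 1, so a_1 = 24.
  2 = 2*1 + 0, so a_2 = 2.
so x = [2; 24, 2].
Convergents (p_i = a_i*p_{i-1} + p_{i-2}, q_i = a_i*q_{i-1} + q_{i-2} with p_{-2}=0, p_{-1}=1, q_{-2}=1, q_{-1}=0), until the denominator exceeds 10:
  i=0: a_0=2, p_0 = 2*1 + 0 = 2, q_0 = 2*0 + 1 = 1.
  i=1: a_1=24, p_1 = 24*2 + 1 = 49, q_1 = 24*1 + 0 = 24.
q_1 = 24 > 10, so the last convergent with denominator <= 10 is p_0/q_0 = 2/1.
The closest fraction with denominator <= 10 is either p_0/q_0 or the intermediate fraction (k*p_0 + p_{-1})/(k*q_0 + q_{-1}) with the largest k >= 1 whose denominator stays <= 10; these approach x as k grows, and every other convergent or intermediate fraction in range is farther away.
Largest k: floor((10 - q_{-1})/q_0) = floor((10 - 0)/1) = 10 (using the seeds p_{-1} = 1, q_{-1} = 0).
That gives (10*2 + 1)/(10*1 + 0) = 21/10.
Compare the errors: |x - 2/1| = |100*1 - 2*49|/(49*1) = 2/49, and |x - 21/10| = |100*10 - 21*49|/(49*10) = 29/490.
Cross-multiplying, 2*490 = 980 < 1421 = 29*49, so 2/49 is smaller: the convergent 2/1 is closer to x than 21/10.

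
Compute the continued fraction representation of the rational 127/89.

Run the Euclidean algorithm on 127 and 89; the successive quotients are the partial quotients a_0, a_1, ... (each step inverts the fractional part left over by the previous one):
  127 = 1*89 + 38, so a_0 = 1.
  89 = 2*38 + 13, so a_1 = 2.
  38 = 2*13 + 12, so a_2 = 2.
  13 = 1*12 + 1, so a_3 = 1.
  12 = 12*1 + 0, so a_4 = 12.
The remainder reaches 0 after 5 divisions, so the expansion has 5 partial quotients, read off in order.

[1; 2, 2, 1, 12]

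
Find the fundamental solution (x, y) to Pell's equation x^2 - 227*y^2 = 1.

First expand sqrt(227) as a continued fraction. With x_i = (sqrt(227) + m_i)/d_i and (m_0, d_0) = (0, 1): a_0 = floor(sqrt(227)) = 15, since 15^2 = 225 <= 227 < 256 = 16^2.
Iterate m_{i+1} = d_i*a_i - m_i, d_{i+1} = (227 - m_{i+1}^2)/d_i, a_{i+1} = floor((a_0 + m_{i+1})/d_{i+1}):
  m_1 = 1*15 - 0 = 15, d_1 = (227 - 15^2)/1 = 2/1 = 2, a_1 = floor((15 + 15)/2) = 15.
  m_2 = 2*15 - 15 = 15, d_2 = (227 - 15^2)/2 = 2/2 = 1, a_2 = floor((15 + 15)/1) = 30.
  m_3 = 1*30 - 15 = 15, d_3 = (227 - 15^2)/1 = 2/1 = 2: (m_3, d_3) = (m_1, d_1) = (15, 2), so from here the quotients repeat a_1, a_2; the period length is 2.
So sqrt(227) = [15; (15, 30)] with period length k = 2.
k is even, so the fundamental solution of x^2 - 227y^2 = 1 is (p_{k-1}, q_{k-1}) = (p_1, q_1); compute convergents through index 1.
Convergents (p_i = a_i*p_{i-1} + p_{i-2}, q_i = a_i*q_{i-1} + q_{i-2} with p_{-2}=0, p_{-1}=1, q_{-2}=1, q_{-1}=0):
  i=0: a_0=15, p_0 = 15*1 + 0 = 15, q_0 = 15*0 + 1 = 1.
  i=1: a_1=15, p_1 = 15*15 + 1 = 226, q_1 = 15*1 + 0 = 15.
Check: 226^2 - 227*15^2 = 51076 - 51075 = 1, so (x, y) = (226, 15) solves the equation, and by the theorem it is the least positive solution.

(x, y) = (226, 15)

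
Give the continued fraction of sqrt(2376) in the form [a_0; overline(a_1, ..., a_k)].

[48; overline(1, 2, 1, 10, 12, 10, 1, 2, 1, 96)]

Write x_i = (sqrt(2376) + m_i)/d_i with (m_0, d_0) = (0, 1). a_0 = floor(sqrt(2376)) = 48, since 48^2 = 2304 <= 2376 < 2401 = 49^2.
Iterate m_{i+1} = d_i*a_i - m_i, d_{i+1} = (2376 - m_{i+1}^2)/d_i, a_{i+1} = floor((a_0 + m_{i+1})/d_{i+1}):
  m_1 = 1*48 - 0 = 48, d_1 = (2376 - 48^2)/1 = 72/1 = 72, a_1 = floor((48 + 48)/72) = 1.
  m_2 = 72*1 - 48 = 24, d_2 = (2376 - 24^2)/72 = 1800/72 = 25, a_2 = floor((48 + 24)/25) = 2.
  m_3 = 25*2 - 24 = 26, d_3 = (2376 - 26^2)/25 = 1700/25 = 68, a_3 = floor((48 + 26)/68) = 1.
  m_4 = 68*1 - 26 = 42, d_4 = (2376 - 42^2)/68 = 612/68 = 9, a_4 = floor((48 + 42)/9) = 10.
  m_5 = 9*10 - 42 = 48, d_5 = (2376 - 48^2)/9 = 72/9 = 8, a_5 = floor((48 + 48)/8) = 12.
  m_6 = 8*12 - 48 = 48, d_6 = (2376 - 48^2)/8 = 72/8 = 9, a_6 = floor((48 + 48)/9) = 10.
  m_7 = 9*10 - 48 = 42, d_7 = (2376 - 42^2)/9 = 612/9 = 68, a_7 = floor((48 + 42)/68) = 1.
  m_8 = 68*1 - 42 = 26, d_8 = (2376 - 26^2)/68 = 1700/68 = 25, a_8 = floor((48 + 26)/25) = 2.
  m_9 = 25*2 - 26 = 24, d_9 = (2376 - 24^2)/25 = 1800/25 = 72, a_9 = floor((48 + 24)/72) = 1.
  m_10 = 72*1 - 24 = 48, d_10 = (2376 - 48^2)/72 = 72/72 = 1, a_10 = floor((48 + 48)/1) = 96.
  m_11 = 1*96 - 48 = 48, d_11 = (2376 - 48^2)/1 = 72/1 = 72: (m_11, d_11) = (m_1, d_1) = (48, 72), so from here the quotients repeat a_1, ..., a_10; the period length is 10.
Hence the expansion of sqrt(2376) is a_0 = 48 followed by the repeating block 1, 2, 1, 10, 12, 10, 1, 2, 1, 96 (period 10).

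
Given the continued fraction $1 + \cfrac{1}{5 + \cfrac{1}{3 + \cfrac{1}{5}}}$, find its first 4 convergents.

Using the convergent recurrence p_i = a_i*p_{i-1} + p_{i-2}, q_i = a_i*q_{i-1} + q_{i-2} with p_{-2}=0, p_{-1}=1, q_{-2}=1, q_{-1}=0:
  i=0: a_0=1, p_0 = 1*1 + 0 = 1, q_0 = 1*0 + 1 = 1.
  i=1: a_1=5, p_1 = 5*1 + 1 = 6, q_1 = 5*1 + 0 = 5.
  i=2: a_2=3, p_2 = 3*6 + 1 = 19, q_2 = 3*5 + 1 = 16.
  i=3: a_3=5, p_3 = 5*19 + 6 = 101, q_3 = 5*16 + 5 = 85.

1/1, 6/5, 19/16, 101/85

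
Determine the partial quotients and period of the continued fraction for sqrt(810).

[28; (2, 5, 1, 4, 1, 5, 2, 56)]

Write x_i = (sqrt(810) + m_i)/d_i with (m_0, d_0) = (0, 1). a_0 = floor(sqrt(810)) = 28, since 28^2 = 784 <= 810 < 841 = 29^2.
Iterate m_{i+1} = d_i*a_i - m_i, d_{i+1} = (810 - m_{i+1}^2)/d_i, a_{i+1} = floor((a_0 + m_{i+1})/d_{i+1}):
  m_1 = 1*28 - 0 = 28, d_1 = (810 - 28^2)/1 = 26/1 = 26, a_1 = floor((28 + 28)/26) = 2.
  m_2 = 26*2 - 28 = 24, d_2 = (810 - 24^2)/26 = 234/26 = 9, a_2 = floor((28 + 24)/9) = 5.
  m_3 = 9*5 - 24 = 21, d_3 = (810 - 21^2)/9 = 369/9 = 41, a_3 = floor((28 + 21)/41) = 1.
  m_4 = 41*1 - 21 = 20, d_4 = (810 - 20^2)/41 = 410/41 = 10, a_4 = floor((28 + 20)/10) = 4.
  m_5 = 10*4 - 20 = 20, d_5 = (810 - 20^2)/10 = 410/10 = 41, a_5 = floor((28 + 20)/41) = 1.
  m_6 = 41*1 - 20 = 21, d_6 = (810 - 21^2)/41 = 369/41 = 9, a_6 = floor((28 + 21)/9) = 5.
  m_7 = 9*5 - 21 = 24, d_7 = (810 - 24^2)/9 = 234/9 = 26, a_7 = floor((28 + 24)/26) = 2.
  m_8 = 26*2 - 24 = 28, d_8 = (810 - 28^2)/26 = 26/26 = 1, a_8 = floor((28 + 28)/1) = 56.
  m_9 = 1*56 - 28 = 28, d_9 = (810 - 28^2)/1 = 26/1 = 26: (m_9, d_9) = (m_1, d_1) = (28, 26), so from here the quotients repeat a_1, ..., a_8; the period length is 8.
Hence the expansion of sqrt(810) is a_0 = 28 followed by the repeating block 2, 5, 1, 4, 1, 5, 2, 56 (period 8).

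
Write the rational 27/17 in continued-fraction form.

Run the Euclidean algorithm on 27 and 17; the successive quotients are the partial quotients a_0, a_1, ... (each step inverts the fractional part left over by the previous one):
  27 = 1*17 + 10, so a_0 = 1.
  17 = 1*10 + 7, so a_1 = 1.
  10 = 1*7 + 3, so a_2 = 1.
  7 = 2*3 + 1, so a_3 = 2.
  3 = 3*1 + 0, so a_4 = 3.
The remainder reaches 0 after 5 divisions, so the expansion has 5 partial quotients, read off in order.

[1; 1, 1, 2, 3]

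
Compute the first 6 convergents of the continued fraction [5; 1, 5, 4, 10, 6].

Using the convergent recurrence p_i = a_i*p_{i-1} + p_{i-2}, q_i = a_i*q_{i-1} + q_{i-2} with p_{-2}=0, p_{-1}=1, q_{-2}=1, q_{-1}=0:
  i=0: a_0=5, p_0 = 5*1 + 0 = 5, q_0 = 5*0 + 1 = 1.
  i=1: a_1=1, p_1 = 1*5 + 1 = 6, q_1 = 1*1 + 0 = 1.
  i=2: a_2=5, p_2 = 5*6 + 5 = 35, q_2 = 5*1 + 1 = 6.
  i=3: a_3=4, p_3 = 4*35 + 6 = 146, q_3 = 4*6 + 1 = 25.
  i=4: a_4=10, p_4 = 10*146 + 35 = 1495, q_4 = 10*25 + 6 = 256.
  i=5: a_5=6, p_5 = 6*1495 + 146 = 9116, q_5 = 6*256 + 25 = 1561.

5/1, 6/1, 35/6, 146/25, 1495/256, 9116/1561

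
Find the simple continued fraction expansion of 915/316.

Run the Euclidean algorithm on 915 and 316; the successive quotients are the partial quotients a_0, a_1, ... (each step inverts the fractional part left over by the previous one):
  915 = 2*316 + 283, so a_0 = 2.
  316 = 1*283 + 33, so a_1 = 1.
  283 = 8*33 + 19, so a_2 = 8.
  33 = 1*19 + 14, so a_3 = 1.
  19 = 1*14 + 5, so a_4 = 1.
  14 = 2*5 + 4, so a_5 = 2.
  5 = 1*4 + 1, so a_6 = 1.
  4 = 4*1 + 0, so a_7 = 4.
The remainder reaches 0 after 8 divisions, so the expansion has 8 partial quotients, read off in order.

[2; 1, 8, 1, 1, 2, 1, 4]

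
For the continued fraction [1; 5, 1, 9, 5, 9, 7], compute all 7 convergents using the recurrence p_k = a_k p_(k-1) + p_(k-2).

Using the convergent recurrence p_i = a_i*p_{i-1} + p_{i-2}, q_i = a_i*q_{i-1} + q_{i-2} with p_{-2}=0, p_{-1}=1, q_{-2}=1, q_{-1}=0:
  i=0: a_0=1, p_0 = 1*1 + 0 = 1, q_0 = 1*0 + 1 = 1.
  i=1: a_1=5, p_1 = 5*1 + 1 = 6, q_1 = 5*1 + 0 = 5.
  i=2: a_2=1, p_2 = 1*6 + 1 = 7, q_2 = 1*5 + 1 = 6.
  i=3: a_3=9, p_3 = 9*7 + 6 = 69, q_3 = 9*6 + 5 = 59.
  i=4: a_4=5, p_4 = 5*69 + 7 = 352, q_4 = 5*59 + 6 = 301.
  i=5: a_5=9, p_5 = 9*352 + 69 = 3237, q_5 = 9*301 + 59 = 2768.
  i=6: a_6=7, p_6 = 7*3237 + 352 = 23011, q_6 = 7*2768 + 301 = 19677.

1/1, 6/5, 7/6, 69/59, 352/301, 3237/2768, 23011/19677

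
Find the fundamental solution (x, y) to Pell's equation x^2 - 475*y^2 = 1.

(x, y) = (57799, 2652)

First expand sqrt(475) as a continued fraction. With x_i = (sqrt(475) + m_i)/d_i and (m_0, d_0) = (0, 1): a_0 = floor(sqrt(475)) = 21, since 21^2 = 441 <= 475 < 484 = 22^2.
Iterate m_{i+1} = d_i*a_i - m_i, d_{i+1} = (475 - m_{i+1}^2)/d_i, a_{i+1} = floor((a_0 + m_{i+1})/d_{i+1}):
  m_1 = 1*21 - 0 = 21, d_1 = (475 - 21^2)/1 = 34/1 = 34, a_1 = floor((21 + 21)/34) = 1.
  m_2 = 34*1 - 21 = 13, d_2 = (475 - 13^2)/34 = 306/34 = 9, a_2 = floor((21 + 13)/9) = 3.
  m_3 = 9*3 - 13 = 14, d_3 = (475 - 14^2)/9 = 279/9 = 31, a_3 = floor((21 + 14)/31) = 1.
  m_4 = 31*1 - 14 = 17, d_4 = (475 - 17^2)/31 = 186/31 = 6, a_4 = floor((21 + 17)/6) = 6.
  m_5 = 6*6 - 17 = 19, d_5 = (475 - 19^2)/6 = 114/6 = 19, a_5 = floor((21 + 19)/19) = 2.
  m_6 = 19*2 - 19 = 19, d_6 = (475 - 19^2)/19 = 114/19 = 6, a_6 = floor((21 + 19)/6) = 6.
  m_7 = 6*6 - 19 = 17, d_7 = (475 - 17^2)/6 = 186/6 = 31, a_7 = floor((21 + 17)/31) = 1.
  m_8 = 31*1 - 17 = 14, d_8 = (475 - 14^2)/31 = 279/31 = 9, a_8 = floor((21 + 14)/9) = 3.
  m_9 = 9*3 - 14 = 13, d_9 = (475 - 13^2)/9 = 306/9 = 34, a_9 = floor((21 + 13)/34) = 1.
  m_10 = 34*1 - 13 = 21, d_10 = (475 - 21^2)/34 = 34/34 = 1, a_10 = floor((21 + 21)/1) = 42.
  m_11 = 1*42 - 21 = 21, d_11 = (475 - 21^2)/1 = 34/1 = 34: (m_11, d_11) = (m_1, d_1) = (21, 34), so from here the quotients repeat a_1, ..., a_10; the period length is 10.
So sqrt(475) = [21; (1, 3, 1, 6, 2, 6, 1, 3, 1, 42)] with period length k = 10.
k is even, so the fundamental solution of x^2 - 475y^2 = 1 is (p_{k-1}, q_{k-1}) = (p_9, q_9); compute convergents through index 9.
Convergents (p_i = a_i*p_{i-1} + p_{i-2}, q_i = a_i*q_{i-1} + q_{i-2} with p_{-2}=0, p_{-1}=1, q_{-2}=1, q_{-1}=0):
  i=0: a_0=21, p_0 = 21*1 + 0 = 21, q_0 = 21*0 + 1 = 1.
  i=1: a_1=1, p_1 = 1*21 + 1 = 22, q_1 = 1*1 + 0 = 1.
  i=2: a_2=3, p_2 = 3*22 + 21 = 87, q_2 = 3*1 + 1 = 4.
  i=3: a_3=1, p_3 = 1*87 + 22 = 109, q_3 = 1*4 + 1 = 5.
  i=4: a_4=6, p_4 = 6*109 + 87 = 741, q_4 = 6*5 + 4 = 34.
  i=5: a_5=2, p_5 = 2*741 + 109 = 1591, q_5 = 2*34 + 5 = 73.
  i=6: a_6=6, p_6 = 6*1591 + 741 = 10287, q_6 = 6*73 + 34 = 472.
  i=7: a_7=1, p_7 = 1*10287 + 1591 = 11878, q_7 = 1*472 + 73 = 545.
  i=8: a_8=3, p_8 = 3*11878 + 10287 = 45921, q_8 = 3*545 + 472 = 2107.
  i=9: a_9=1, p_9 = 1*45921 + 11878 = 57799, q_9 = 1*2107 + 545 = 2652.
Check: 57799^2 - 475*2652^2 = 3340724401 - 3340724400 = 1, so (x, y) = (57799, 2652) solves the equation, and by the theorem it is the least positive solution.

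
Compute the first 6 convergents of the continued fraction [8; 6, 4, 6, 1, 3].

8/1, 49/6, 204/25, 1273/156, 1477/181, 5704/699

Using the convergent recurrence p_i = a_i*p_{i-1} + p_{i-2}, q_i = a_i*q_{i-1} + q_{i-2} with p_{-2}=0, p_{-1}=1, q_{-2}=1, q_{-1}=0:
  i=0: a_0=8, p_0 = 8*1 + 0 = 8, q_0 = 8*0 + 1 = 1.
  i=1: a_1=6, p_1 = 6*8 + 1 = 49, q_1 = 6*1 + 0 = 6.
  i=2: a_2=4, p_2 = 4*49 + 8 = 204, q_2 = 4*6 + 1 = 25.
  i=3: a_3=6, p_3 = 6*204 + 49 = 1273, q_3 = 6*25 + 6 = 156.
  i=4: a_4=1, p_4 = 1*1273 + 204 = 1477, q_4 = 1*156 + 25 = 181.
  i=5: a_5=3, p_5 = 3*1477 + 1273 = 5704, q_5 = 3*181 + 156 = 699.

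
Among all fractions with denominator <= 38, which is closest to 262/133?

65/33

Expand x = 262/133 as a continued fraction with the Euclidean algorithm:
  262 = 1*133 + 129, so a_0 = 1.
  133 = 1*129 + 4, so a_1 = 1.
  129 = 32*4 + 1, so a_2 = 32.
  4 = 4*1 + 0, so a_3 = 4.
so x = [1; 1, 32, 4].
Convergents (p_i = a_i*p_{i-1} + p_{i-2}, q_i = a_i*q_{i-1} + q_{i-2} with p_{-2}=0, p_{-1}=1, q_{-2}=1, q_{-1}=0), until the denominator exceeds 38:
  i=0: a_0=1, p_0 = 1*1 + 0 = 1, q_0 = 1*0 + 1 = 1.
  i=1: a_1=1, p_1 = 1*1 + 1 = 2, q_1 = 1*1 + 0 = 1.
  i=2: a_2=32, p_2 = 32*2 + 1 = 65, q_2 = 32*1 + 1 = 33.
  i=3: a_3=4, p_3 = 4*65 + 2 = 262, q_3 = 4*33 + 1 = 133.
q_3 = 133 > 38, so the last convergent with denominator <= 38 is p_2/q_2 = 65/33.
The closest fraction with denominator <= 38 is either p_2/q_2 or the intermediate fraction (k*p_2 + p_1)/(k*q_2 + q_1) with the largest k >= 1 whose denominator stays <= 38; these approach x as k grows, and every other convergent or intermediate fraction in range is farther away.
Largest k: floor((38 - q_1)/q_2) = floor((38 - 1)/33) = 1.
That gives (1*65 + 2)/(1*33 + 1) = 67/34.
Compare the errors: |x - 65/33| = |262*33 - 65*133|/(133*33) = 1/4389, and |x - 67/34| = |262*34 - 67*133|/(133*34) = 3/4522.
Cross-multiplying, 1*4522 = 4522 < 13167 = 3*4389, so 1/4389 is smaller: the convergent 65/33 is closer to x than 67/34.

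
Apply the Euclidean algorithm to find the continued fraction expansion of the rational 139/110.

Run the Euclidean algorithm on 139 and 110; the successive quotients are the partial quotients a_0, a_1, ... (each step inverts the fractional part left over by the previous one):
  139 = 1*110 + 29, so a_0 = 1.
  110 = 3*29 + 23, so a_1 = 3.
  29 = 1*23 + 6, so a_2 = 1.
  23 = 3*6 + 5, so a_3 = 3.
  6 = 1*5 + 1, so a_4 = 1.
  5 = 5*1 + 0, so a_5 = 5.
The remainder reaches 0 after 6 divisions, so the expansion has 6 partial quotients, read off in order.

[1; 3, 1, 3, 1, 5]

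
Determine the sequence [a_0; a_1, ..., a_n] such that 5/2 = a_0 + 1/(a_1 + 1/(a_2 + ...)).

Run the Euclidean algorithm on 5 and 2; the successive quotients are the partial quotients a_0, a_1, ... (each step inverts the fractional part left over by the previous one):
  5 = 2*2 + 1, so a_0 = 2.
  2 = 2*1 + 0, so a_1 = 2.
The remainder reaches 0 after 2 divisions, so the expansion has 2 partial quotients, read off in order.

[2; 2]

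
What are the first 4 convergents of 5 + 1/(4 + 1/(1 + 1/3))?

Using the convergent recurrence p_i = a_i*p_{i-1} + p_{i-2}, q_i = a_i*q_{i-1} + q_{i-2} with p_{-2}=0, p_{-1}=1, q_{-2}=1, q_{-1}=0:
  i=0: a_0=5, p_0 = 5*1 + 0 = 5, q_0 = 5*0 + 1 = 1.
  i=1: a_1=4, p_1 = 4*5 + 1 = 21, q_1 = 4*1 + 0 = 4.
  i=2: a_2=1, p_2 = 1*21 + 5 = 26, q_2 = 1*4 + 1 = 5.
  i=3: a_3=3, p_3 = 3*26 + 21 = 99, q_3 = 3*5 + 4 = 19.

5/1, 21/4, 26/5, 99/19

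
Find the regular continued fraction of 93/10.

Run the Euclidean algorithm on 93 and 10; the successive quotients are the partial quotients a_0, a_1, ... (each step inverts the fractional part left over by the previous one):
  93 = 9*10 + 3, so a_0 = 9.
  10 = 3*3 + 1, so a_1 = 3.
  3 = 3*1 + 0, so a_2 = 3.
The remainder reaches 0 after 3 divisions, so the expansion has 3 partial quotients, read off in order.

[9; 3, 3]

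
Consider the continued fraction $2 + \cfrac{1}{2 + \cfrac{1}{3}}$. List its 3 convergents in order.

Using the convergent recurrence p_i = a_i*p_{i-1} + p_{i-2}, q_i = a_i*q_{i-1} + q_{i-2} with p_{-2}=0, p_{-1}=1, q_{-2}=1, q_{-1}=0:
  i=0: a_0=2, p_0 = 2*1 + 0 = 2, q_0 = 2*0 + 1 = 1.
  i=1: a_1=2, p_1 = 2*2 + 1 = 5, q_1 = 2*1 + 0 = 2.
  i=2: a_2=3, p_2 = 3*5 + 2 = 17, q_2 = 3*2 + 1 = 7.

2/1, 5/2, 17/7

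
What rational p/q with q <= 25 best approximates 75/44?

29/17

Expand x = 75/44 as a continued fraction with the Euclidean algorithm:
  75 = 1*44 + 31, so a_0 = 1.
  44 = 1*31 + 13, so a_1 = 1.
  31 = 2*13 + 5, so a_2 = 2.
  13 = 2*5 + 3, so a_3 = 2.
  5 = 1*3 + 2, so a_4 = 1.
  3 = 1*2 + 1, so a_5 = 1.
  2 = 2*1 + 0, so a_6 = 2.
so x = [1; 1, 2, 2, 1, 1, 2].
Convergents (p_i = a_i*p_{i-1} + p_{i-2}, q_i = a_i*q_{i-1} + q_{i-2} with p_{-2}=0, p_{-1}=1, q_{-2}=1, q_{-1}=0), until the denominator exceeds 25:
  i=0: a_0=1, p_0 = 1*1 + 0 = 1, q_0 = 1*0 + 1 = 1.
  i=1: a_1=1, p_1 = 1*1 + 1 = 2, q_1 = 1*1 + 0 = 1.
  i=2: a_2=2, p_2 = 2*2 + 1 = 5, q_2 = 2*1 + 1 = 3.
  i=3: a_3=2, p_3 = 2*5 + 2 = 12, q_3 = 2*3 + 1 = 7.
  i=4: a_4=1, p_4 = 1*12 + 5 = 17, q_4 = 1*7 + 3 = 10.
  i=5: a_5=1, p_5 = 1*17 + 12 = 29, q_5 = 1*10 + 7 = 17.
  i=6: a_6=2, p_6 = 2*29 + 17 = 75, q_6 = 2*17 + 10 = 44.
q_6 = 44 > 25, so the last convergent with denominator <= 25 is p_5/q_5 = 29/17.
The closest fraction with denominator <= 25 is either p_5/q_5 or the intermediate fraction (k*p_5 + p_4)/(k*q_5 + q_4) with the largest k >= 1 whose denominator stays <= 25; these approach x as k grows, and every other convergent or intermediate fraction in range is farther away.
Largest k: floor((25 - q_4)/q_5) = floor((25 - 10)/17) = 0.
Since k = 0, no intermediate fraction beyond p_5/q_5 has denominator <= 25, so the convergent 29/17 is the closest (its error is |75*17 - 29*44|/(44*17) = 1/748).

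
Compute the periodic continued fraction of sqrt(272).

Write x_i = (sqrt(272) + m_i)/d_i with (m_0, d_0) = (0, 1). a_0 = floor(sqrt(272)) = 16, since 16^2 = 256 <= 272 < 289 = 17^2.
Iterate m_{i+1} = d_i*a_i - m_i, d_{i+1} = (272 - m_{i+1}^2)/d_i, a_{i+1} = floor((a_0 + m_{i+1})/d_{i+1}):
  m_1 = 1*16 - 0 = 16, d_1 = (272 - 16^2)/1 = 16/1 = 16, a_1 = floor((16 + 16)/16) = 2.
  m_2 = 16*2 - 16 = 16, d_2 = (272 - 16^2)/16 = 16/16 = 1, a_2 = floor((16 + 16)/1) = 32.
  m_3 = 1*32 - 16 = 16, d_3 = (272 - 16^2)/1 = 16/1 = 16: (m_3, d_3) = (m_1, d_1) = (16, 16), so from here the quotients repeat a_1, a_2; the period length is 2.
Hence the expansion of sqrt(272) is a_0 = 16 followed by the repeating block 2, 32 (period 2).

[16; (2, 32)]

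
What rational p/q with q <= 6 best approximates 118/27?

22/5

Expand x = 118/27 as a continued fraction with the Euclidean algorithm:
  118 = 4*27 + 10, so a_0 = 4.
  27 = 2*10 + 7, so a_1 = 2.
  10 = 1*7 + 3, so a_2 = 1.
  7 = 2*3 + 1, so a_3 = 2.
  3 = 3*1 + 0, so a_4 = 3.
so x = [4; 2, 1, 2, 3].
Convergents (p_i = a_i*p_{i-1} + p_{i-2}, q_i = a_i*q_{i-1} + q_{i-2} with p_{-2}=0, p_{-1}=1, q_{-2}=1, q_{-1}=0), until the denominator exceeds 6:
  i=0: a_0=4, p_0 = 4*1 + 0 = 4, q_0 = 4*0 + 1 = 1.
  i=1: a_1=2, p_1 = 2*4 + 1 = 9, q_1 = 2*1 + 0 = 2.
  i=2: a_2=1, p_2 = 1*9 + 4 = 13, q_2 = 1*2 + 1 = 3.
  i=3: a_3=2, p_3 = 2*13 + 9 = 35, q_3 = 2*3 + 2 = 8.
q_3 = 8 > 6, so the last convergent with denominator <= 6 is p_2/q_2 = 13/3.
The closest fraction with denominator <= 6 is either p_2/q_2 or the intermediate fraction (k*p_2 + p_1)/(k*q_2 + q_1) with the largest k >= 1 whose denominator stays <= 6; these approach x as k grows, and every other convergent or intermediate fraction in range is farther away.
Largest k: floor((6 - q_1)/q_2) = floor((6 - 2)/3) = 1.
That gives (1*13 + 9)/(1*3 + 2) = 22/5.
Compare the errors: |x - 13/3| = |118*3 - 13*27|/(27*3) = 3/81, and |x - 22/5| = |118*5 - 22*27|/(27*5) = 4/135.
Cross-multiplying, 4*81 = 324 < 405 = 3*135, so 4/135 is smaller: the intermediate fraction 22/5 is closer to x than 13/3.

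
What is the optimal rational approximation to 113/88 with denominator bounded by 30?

Expand x = 113/88 as a continued fraction with the Euclidean algorithm:
  113 = 1*88 + 25, so a_0 = 1.
  88 = 3*25 + 13, so a_1 = 3.
  25 = 1*13 + 12, so a_2 = 1.
  13 = 1*12 + 1, so a_3 = 1.
  12 = 12*1 + 0, so a_4 = 12.
so x = [1; 3, 1, 1, 12].
Convergents (p_i = a_i*p_{i-1} + p_{i-2}, q_i = a_i*q_{i-1} + q_{i-2} with p_{-2}=0, p_{-1}=1, q_{-2}=1, q_{-1}=0), until the denominator exceeds 30:
  i=0: a_0=1, p_0 = 1*1 + 0 = 1, q_0 = 1*0 + 1 = 1.
  i=1: a_1=3, p_1 = 3*1 + 1 = 4, q_1 = 3*1 + 0 = 3.
  i=2: a_2=1, p_2 = 1*4 + 1 = 5, q_2 = 1*3 + 1 = 4.
  i=3: a_3=1, p_3 = 1*5 + 4 = 9, q_3 = 1*4 + 3 = 7.
  i=4: a_4=12, p_4 = 12*9 + 5 = 113, q_4 = 12*7 + 4 = 88.
q_4 = 88 > 30, so the last convergent with denominator <= 30 is p_3/q_3 = 9/7.
The closest fraction with denominator <= 30 is either p_3/q_3 or the intermediate fraction (k*p_3 + p_2)/(k*q_3 + q_2) with the largest k >= 1 whose denominator stays <= 30; these approach x as k grows, and every other convergent or intermediate fraction in range is farther away.
Largest k: floor((30 - q_2)/q_3) = floor((30 - 4)/7) = 3.
That gives (3*9 + 5)/(3*7 + 4) = 32/25.
Compare the errors: |x - 9/7| = |113*7 - 9*88|/(88*7) = 1/616, and |x - 32/25| = |113*25 - 32*88|/(88*25) = 9/2200.
Cross-multiplying, 1*2200 = 2200 < 5544 = 9*616, so 1/616 is smaller: the convergent 9/7 is closer to x than 32/25.

9/7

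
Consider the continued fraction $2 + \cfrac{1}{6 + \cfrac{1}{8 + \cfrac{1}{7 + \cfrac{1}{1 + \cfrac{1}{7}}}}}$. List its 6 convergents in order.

2/1, 13/6, 106/49, 755/349, 861/398, 6782/3135

Using the convergent recurrence p_i = a_i*p_{i-1} + p_{i-2}, q_i = a_i*q_{i-1} + q_{i-2} with p_{-2}=0, p_{-1}=1, q_{-2}=1, q_{-1}=0:
  i=0: a_0=2, p_0 = 2*1 + 0 = 2, q_0 = 2*0 + 1 = 1.
  i=1: a_1=6, p_1 = 6*2 + 1 = 13, q_1 = 6*1 + 0 = 6.
  i=2: a_2=8, p_2 = 8*13 + 2 = 106, q_2 = 8*6 + 1 = 49.
  i=3: a_3=7, p_3 = 7*106 + 13 = 755, q_3 = 7*49 + 6 = 349.
  i=4: a_4=1, p_4 = 1*755 + 106 = 861, q_4 = 1*349 + 49 = 398.
  i=5: a_5=7, p_5 = 7*861 + 755 = 6782, q_5 = 7*398 + 349 = 3135.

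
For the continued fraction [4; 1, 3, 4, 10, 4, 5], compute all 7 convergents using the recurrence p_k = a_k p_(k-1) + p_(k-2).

Using the convergent recurrence p_i = a_i*p_{i-1} + p_{i-2}, q_i = a_i*q_{i-1} + q_{i-2} with p_{-2}=0, p_{-1}=1, q_{-2}=1, q_{-1}=0:
  i=0: a_0=4, p_0 = 4*1 + 0 = 4, q_0 = 4*0 + 1 = 1.
  i=1: a_1=1, p_1 = 1*4 + 1 = 5, q_1 = 1*1 + 0 = 1.
  i=2: a_2=3, p_2 = 3*5 + 4 = 19, q_2 = 3*1 + 1 = 4.
  i=3: a_3=4, p_3 = 4*19 + 5 = 81, q_3 = 4*4 + 1 = 17.
  i=4: a_4=10, p_4 = 10*81 + 19 = 829, q_4 = 10*17 + 4 = 174.
  i=5: a_5=4, p_5 = 4*829 + 81 = 3397, q_5 = 4*174 + 17 = 713.
  i=6: a_6=5, p_6 = 5*3397 + 829 = 17814, q_6 = 5*713 + 174 = 3739.

4/1, 5/1, 19/4, 81/17, 829/174, 3397/713, 17814/3739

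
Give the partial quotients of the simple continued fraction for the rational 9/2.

Run the Euclidean algorithm on 9 and 2; the successive quotients are the partial quotients a_0, a_1, ... (each step inverts the fractional part left over by the previous one):
  9 = 4*2 + 1, so a_0 = 4.
  2 = 2*1 + 0, so a_1 = 2.
The remainder reaches 0 after 2 divisions, so the expansion has 2 partial quotients, read off in order.

[4; 2]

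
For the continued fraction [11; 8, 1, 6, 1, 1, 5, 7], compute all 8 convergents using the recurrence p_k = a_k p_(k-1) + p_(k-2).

11/1, 89/8, 100/9, 689/62, 789/71, 1478/133, 8179/736, 58731/5285

Using the convergent recurrence p_i = a_i*p_{i-1} + p_{i-2}, q_i = a_i*q_{i-1} + q_{i-2} with p_{-2}=0, p_{-1}=1, q_{-2}=1, q_{-1}=0:
  i=0: a_0=11, p_0 = 11*1 + 0 = 11, q_0 = 11*0 + 1 = 1.
  i=1: a_1=8, p_1 = 8*11 + 1 = 89, q_1 = 8*1 + 0 = 8.
  i=2: a_2=1, p_2 = 1*89 + 11 = 100, q_2 = 1*8 + 1 = 9.
  i=3: a_3=6, p_3 = 6*100 + 89 = 689, q_3 = 6*9 + 8 = 62.
  i=4: a_4=1, p_4 = 1*689 + 100 = 789, q_4 = 1*62 + 9 = 71.
  i=5: a_5=1, p_5 = 1*789 + 689 = 1478, q_5 = 1*71 + 62 = 133.
  i=6: a_6=5, p_6 = 5*1478 + 789 = 8179, q_6 = 5*133 + 71 = 736.
  i=7: a_7=7, p_7 = 7*8179 + 1478 = 58731, q_7 = 7*736 + 133 = 5285.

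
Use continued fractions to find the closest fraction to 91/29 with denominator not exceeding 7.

Expand x = 91/29 as a continued fraction with the Euclidean algorithm:
  91 = 3*29 + 4, so a_0 = 3.
  29 = 7*4 + 1, so a_1 = 7.
  4 = 4*1 + 0, so a_2 = 4.
so x = [3; 7, 4].
Convergents (p_i = a_i*p_{i-1} + p_{i-2}, q_i = a_i*q_{i-1} + q_{i-2} with p_{-2}=0, p_{-1}=1, q_{-2}=1, q_{-1}=0), until the denominator exceeds 7:
  i=0: a_0=3, p_0 = 3*1 + 0 = 3, q_0 = 3*0 + 1 = 1.
  i=1: a_1=7, p_1 = 7*3 + 1 = 22, q_1 = 7*1 + 0 = 7.
  i=2: a_2=4, p_2 = 4*22 + 3 = 91, q_2 = 4*7 + 1 = 29.
q_2 = 29 > 7, so the last convergent with denominator <= 7 is p_1/q_1 = 22/7.
The closest fraction with denominator <= 7 is either p_1/q_1 or the intermediate fraction (k*p_1 + p_0)/(k*q_1 + q_0) with the largest k >= 1 whose denominator stays <= 7; these approach x as k grows, and every other convergent or intermediate fraction in range is farther away.
Largest k: floor((7 - q_0)/q_1) = floor((7 - 1)/7) = 0.
Since k = 0, no intermediate fraction beyond p_1/q_1 has denominator <= 7, so the convergent 22/7 is the closest (its error is |91*7 - 22*29|/(29*7) = 1/203).

22/7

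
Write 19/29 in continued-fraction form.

[0; 1, 1, 1, 9]

Run the Euclidean algorithm on 19 and 29; the successive quotients are the partial quotients a_0, a_1, ... (each step inverts the fractional part left over by the previous one):
  19 = 0*29 + 19, so a_0 = 0.
  29 = 1*19 + 10, so a_1 = 1.
  19 = 1*10 + 9, so a_2 = 1.
  10 = 1*9 + 1, so a_3 = 1.
  9 = 9*1 + 0, so a_4 = 9.
The remainder reaches 0 after 5 divisions, so the expansion has 5 partial quotients, read off in order.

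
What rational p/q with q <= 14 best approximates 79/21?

49/13

Expand x = 79/21 as a continued fraction with the Euclidean algorithm:
  79 = 3*21 + 16, so a_0 = 3.
  21 = 1*16 + 5, so a_1 = 1.
  16 = 3*5 + 1, so a_2 = 3.
  5 = 5*1 + 0, so a_3 = 5.
so x = [3; 1, 3, 5].
Convergents (p_i = a_i*p_{i-1} + p_{i-2}, q_i = a_i*q_{i-1} + q_{i-2} with p_{-2}=0, p_{-1}=1, q_{-2}=1, q_{-1}=0), until the denominator exceeds 14:
  i=0: a_0=3, p_0 = 3*1 + 0 = 3, q_0 = 3*0 + 1 = 1.
  i=1: a_1=1, p_1 = 1*3 + 1 = 4, q_1 = 1*1 + 0 = 1.
  i=2: a_2=3, p_2 = 3*4 + 3 = 15, q_2 = 3*1 + 1 = 4.
  i=3: a_3=5, p_3 = 5*15 + 4 = 79, q_3 = 5*4 + 1 = 21.
q_3 = 21 > 14, so the last convergent with denominator <= 14 is p_2/q_2 = 15/4.
The closest fraction with denominator <= 14 is either p_2/q_2 or the intermediate fraction (k*p_2 + p_1)/(k*q_2 + q_1) with the largest k >= 1 whose denominator stays <= 14; these approach x as k grows, and every other convergent or intermediate fraction in range is farther away.
Largest k: floor((14 - q_1)/q_2) = floor((14 - 1)/4) = 3.
That gives (3*15 + 4)/(3*4 + 1) = 49/13.
Compare the errors: |x - 15/4| = |79*4 - 15*21|/(21*4) = 1/84, and |x - 49/13| = |79*13 - 49*21|/(21*13) = 2/273.
Cross-multiplying, 2*84 = 168 < 273 = 1*273, so 2/273 is smaller: the intermediate fraction 49/13 is closer to x than 15/4.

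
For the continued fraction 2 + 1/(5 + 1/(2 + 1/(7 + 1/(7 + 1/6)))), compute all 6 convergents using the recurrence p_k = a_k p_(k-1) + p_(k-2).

Using the convergent recurrence p_i = a_i*p_{i-1} + p_{i-2}, q_i = a_i*q_{i-1} + q_{i-2} with p_{-2}=0, p_{-1}=1, q_{-2}=1, q_{-1}=0:
  i=0: a_0=2, p_0 = 2*1 + 0 = 2, q_0 = 2*0 + 1 = 1.
  i=1: a_1=5, p_1 = 5*2 + 1 = 11, q_1 = 5*1 + 0 = 5.
  i=2: a_2=2, p_2 = 2*11 + 2 = 24, q_2 = 2*5 + 1 = 11.
  i=3: a_3=7, p_3 = 7*24 + 11 = 179, q_3 = 7*11 + 5 = 82.
  i=4: a_4=7, p_4 = 7*179 + 24 = 1277, q_4 = 7*82 + 11 = 585.
  i=5: a_5=6, p_5 = 6*1277 + 179 = 7841, q_5 = 6*585 + 82 = 3592.

2/1, 11/5, 24/11, 179/82, 1277/585, 7841/3592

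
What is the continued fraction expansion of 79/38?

[2; 12, 1, 2]

Run the Euclidean algorithm on 79 and 38; the successive quotients are the partial quotients a_0, a_1, ... (each step inverts the fractional part left over by the previous one):
  79 = 2*38 + 3, so a_0 = 2.
  38 = 12*3 + 2, so a_1 = 12.
  3 = 1*2 + 1, so a_2 = 1.
  2 = 2*1 + 0, so a_3 = 2.
The remainder reaches 0 after 4 divisions, so the expansion has 4 partial quotients, read off in order.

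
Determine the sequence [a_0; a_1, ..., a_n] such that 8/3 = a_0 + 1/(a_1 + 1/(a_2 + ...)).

Run the Euclidean algorithm on 8 and 3; the successive quotients are the partial quotients a_0, a_1, ... (each step inverts the fractional part left over by the previous one):
  8 = 2*3 + 2, so a_0 = 2.
  3 = 1*2 + 1, so a_1 = 1.
  2 = 2*1 + 0, so a_2 = 2.
The remainder reaches 0 after 3 divisions, so the expansion has 3 partial quotients, read off in order.

[2; 1, 2]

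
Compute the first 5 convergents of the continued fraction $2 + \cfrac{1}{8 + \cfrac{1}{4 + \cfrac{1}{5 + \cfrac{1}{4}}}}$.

Using the convergent recurrence p_i = a_i*p_{i-1} + p_{i-2}, q_i = a_i*q_{i-1} + q_{i-2} with p_{-2}=0, p_{-1}=1, q_{-2}=1, q_{-1}=0:
  i=0: a_0=2, p_0 = 2*1 + 0 = 2, q_0 = 2*0 + 1 = 1.
  i=1: a_1=8, p_1 = 8*2 + 1 = 17, q_1 = 8*1 + 0 = 8.
  i=2: a_2=4, p_2 = 4*17 + 2 = 70, q_2 = 4*8 + 1 = 33.
  i=3: a_3=5, p_3 = 5*70 + 17 = 367, q_3 = 5*33 + 8 = 173.
  i=4: a_4=4, p_4 = 4*367 + 70 = 1538, q_4 = 4*173 + 33 = 725.

2/1, 17/8, 70/33, 367/173, 1538/725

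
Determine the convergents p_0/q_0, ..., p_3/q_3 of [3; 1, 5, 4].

3/1, 4/1, 23/6, 96/25

Using the convergent recurrence p_i = a_i*p_{i-1} + p_{i-2}, q_i = a_i*q_{i-1} + q_{i-2} with p_{-2}=0, p_{-1}=1, q_{-2}=1, q_{-1}=0:
  i=0: a_0=3, p_0 = 3*1 + 0 = 3, q_0 = 3*0 + 1 = 1.
  i=1: a_1=1, p_1 = 1*3 + 1 = 4, q_1 = 1*1 + 0 = 1.
  i=2: a_2=5, p_2 = 5*4 + 3 = 23, q_2 = 5*1 + 1 = 6.
  i=3: a_3=4, p_3 = 4*23 + 4 = 96, q_3 = 4*6 + 1 = 25.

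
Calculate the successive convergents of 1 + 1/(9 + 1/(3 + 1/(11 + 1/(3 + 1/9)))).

1/1, 10/9, 31/28, 351/317, 1084/979, 10107/9128

Using the convergent recurrence p_i = a_i*p_{i-1} + p_{i-2}, q_i = a_i*q_{i-1} + q_{i-2} with p_{-2}=0, p_{-1}=1, q_{-2}=1, q_{-1}=0:
  i=0: a_0=1, p_0 = 1*1 + 0 = 1, q_0 = 1*0 + 1 = 1.
  i=1: a_1=9, p_1 = 9*1 + 1 = 10, q_1 = 9*1 + 0 = 9.
  i=2: a_2=3, p_2 = 3*10 + 1 = 31, q_2 = 3*9 + 1 = 28.
  i=3: a_3=11, p_3 = 11*31 + 10 = 351, q_3 = 11*28 + 9 = 317.
  i=4: a_4=3, p_4 = 3*351 + 31 = 1084, q_4 = 3*317 + 28 = 979.
  i=5: a_5=9, p_5 = 9*1084 + 351 = 10107, q_5 = 9*979 + 317 = 9128.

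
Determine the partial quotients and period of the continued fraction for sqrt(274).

Write x_i = (sqrt(274) + m_i)/d_i with (m_0, d_0) = (0, 1). a_0 = floor(sqrt(274)) = 16, since 16^2 = 256 <= 274 < 289 = 17^2.
Iterate m_{i+1} = d_i*a_i - m_i, d_{i+1} = (274 - m_{i+1}^2)/d_i, a_{i+1} = floor((a_0 + m_{i+1})/d_{i+1}):
  m_1 = 1*16 - 0 = 16, d_1 = (274 - 16^2)/1 = 18/1 = 18, a_1 = floor((16 + 16)/18) = 1.
  m_2 = 18*1 - 16 = 2, d_2 = (274 - 2^2)/18 = 270/18 = 15, a_2 = floor((16 + 2)/15) = 1.
  m_3 = 15*1 - 2 = 13, d_3 = (274 - 13^2)/15 = 105/15 = 7, a_3 = floor((16 + 13)/7) = 4.
  m_4 = 7*4 - 13 = 15, d_4 = (274 - 15^2)/7 = 49/7 = 7, a_4 = floor((16 + 15)/7) = 4.
  m_5 = 7*4 - 15 = 13, d_5 = (274 - 13^2)/7 = 105/7 = 15, a_5 = floor((16 + 13)/15) = 1.
  m_6 = 15*1 - 13 = 2, d_6 = (274 - 2^2)/15 = 270/15 = 18, a_6 = floor((16 + 2)/18) = 1.
  m_7 = 18*1 - 2 = 16, d_7 = (274 - 16^2)/18 = 18/18 = 1, a_7 = floor((16 + 16)/1) = 32.
  m_8 = 1*32 - 16 = 16, d_8 = (274 - 16^2)/1 = 18/1 = 18: (m_8, d_8) = (m_1, d_1) = (16, 18), so from here the quotients repeat a_1, ..., a_7; the period length is 7.
Hence the expansion of sqrt(274) is a_0 = 16 followed by the repeating block 1, 1, 4, 4, 1, 1, 32 (period 7).

[16; (1, 1, 4, 4, 1, 1, 32)]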